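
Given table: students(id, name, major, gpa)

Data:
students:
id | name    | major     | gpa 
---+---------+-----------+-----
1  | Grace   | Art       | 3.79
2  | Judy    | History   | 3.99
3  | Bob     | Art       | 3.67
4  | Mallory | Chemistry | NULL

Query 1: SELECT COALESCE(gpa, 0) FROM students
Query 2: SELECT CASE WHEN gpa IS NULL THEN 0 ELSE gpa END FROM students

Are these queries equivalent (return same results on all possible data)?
Yes, equivalent

Both queries return: [(0,), (3.67,), (3.79,), (3.99,)]

Reason: COALESCE vs CASE for NULL handling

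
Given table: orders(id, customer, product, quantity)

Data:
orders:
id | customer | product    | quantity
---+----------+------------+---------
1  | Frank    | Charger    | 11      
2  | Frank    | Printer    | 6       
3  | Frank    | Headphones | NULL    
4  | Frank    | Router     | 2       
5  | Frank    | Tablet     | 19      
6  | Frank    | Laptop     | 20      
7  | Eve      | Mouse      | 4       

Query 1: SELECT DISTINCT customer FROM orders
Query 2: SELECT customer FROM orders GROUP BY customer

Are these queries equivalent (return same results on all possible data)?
Yes, equivalent

Both queries return: [('Eve',), ('Frank',)]

Reason: Both get unique customers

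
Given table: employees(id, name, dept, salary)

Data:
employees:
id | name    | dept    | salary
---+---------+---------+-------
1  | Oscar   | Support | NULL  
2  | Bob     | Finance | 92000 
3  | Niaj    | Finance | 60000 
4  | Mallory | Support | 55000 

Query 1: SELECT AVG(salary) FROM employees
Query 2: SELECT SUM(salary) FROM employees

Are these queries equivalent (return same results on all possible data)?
No, not equivalent

Query 1 returns: [(69000.0,)]
Query 2 returns: [(207000,)]

Reason: AVG vs SUM give different aggregate values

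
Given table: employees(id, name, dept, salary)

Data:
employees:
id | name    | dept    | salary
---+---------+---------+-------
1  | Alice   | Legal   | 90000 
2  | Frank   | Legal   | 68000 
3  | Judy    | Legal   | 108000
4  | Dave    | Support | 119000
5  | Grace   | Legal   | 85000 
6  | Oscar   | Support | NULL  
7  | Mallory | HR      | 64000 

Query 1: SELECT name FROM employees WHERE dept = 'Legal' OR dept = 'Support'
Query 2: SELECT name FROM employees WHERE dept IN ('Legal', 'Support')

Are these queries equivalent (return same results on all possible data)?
Yes, equivalent

Both queries return: [('Alice',), ('Dave',), ('Frank',), ('Grace',), ('Judy',), ('Oscar',)]

Reason: OR vs IN are equivalent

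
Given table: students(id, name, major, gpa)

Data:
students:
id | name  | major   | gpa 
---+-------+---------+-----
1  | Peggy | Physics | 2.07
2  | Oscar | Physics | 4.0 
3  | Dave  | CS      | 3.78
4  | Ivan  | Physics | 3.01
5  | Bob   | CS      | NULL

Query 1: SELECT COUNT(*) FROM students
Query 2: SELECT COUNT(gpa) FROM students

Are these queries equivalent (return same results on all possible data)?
No, not equivalent

Query 1 returns: [(5,)]
Query 2 returns: [(4,)]

Reason: COUNT(*) includes NULLs, COUNT(column) excludes them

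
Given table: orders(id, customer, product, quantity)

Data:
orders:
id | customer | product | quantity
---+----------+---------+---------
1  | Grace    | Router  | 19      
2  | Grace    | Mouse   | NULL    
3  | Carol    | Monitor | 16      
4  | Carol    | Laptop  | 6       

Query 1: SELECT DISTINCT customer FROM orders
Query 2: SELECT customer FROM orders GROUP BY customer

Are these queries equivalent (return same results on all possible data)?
Yes, equivalent

Both queries return: [('Carol',), ('Grace',)]

Reason: Both get unique customers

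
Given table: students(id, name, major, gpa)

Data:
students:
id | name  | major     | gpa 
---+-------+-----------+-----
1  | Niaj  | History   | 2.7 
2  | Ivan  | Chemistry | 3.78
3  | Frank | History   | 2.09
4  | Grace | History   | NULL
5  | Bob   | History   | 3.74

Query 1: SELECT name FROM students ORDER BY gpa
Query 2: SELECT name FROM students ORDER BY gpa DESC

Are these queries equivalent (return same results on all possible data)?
No, not equivalent

Query 1 returns: [('Grace',), ('Frank',), ('Niaj',), ('Bob',), ('Ivan',)]
Query 2 returns: [('Ivan',), ('Bob',), ('Niaj',), ('Frank',), ('Grace',)]

Reason: ASC vs DESC gives opposite ordering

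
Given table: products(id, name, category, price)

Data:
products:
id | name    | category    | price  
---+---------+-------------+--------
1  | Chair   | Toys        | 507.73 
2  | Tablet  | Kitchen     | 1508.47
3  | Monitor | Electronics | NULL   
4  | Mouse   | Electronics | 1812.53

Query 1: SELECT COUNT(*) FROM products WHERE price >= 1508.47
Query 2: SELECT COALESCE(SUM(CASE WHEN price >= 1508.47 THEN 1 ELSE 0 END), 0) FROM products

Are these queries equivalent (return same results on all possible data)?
Yes, equivalent

Both queries return: [(2,)]

Reason: COUNT with WHERE vs conditional SUM (COALESCE handles empty-table NULL)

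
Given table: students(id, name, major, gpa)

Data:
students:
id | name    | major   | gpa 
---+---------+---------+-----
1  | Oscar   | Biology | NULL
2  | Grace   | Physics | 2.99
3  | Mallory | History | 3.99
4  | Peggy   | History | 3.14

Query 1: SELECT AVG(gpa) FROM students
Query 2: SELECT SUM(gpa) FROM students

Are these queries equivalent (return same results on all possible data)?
No, not equivalent

Query 1 returns: [(3.3733333333333335,)]
Query 2 returns: [(10.120000000000001,)]

Reason: AVG vs SUM give different aggregate values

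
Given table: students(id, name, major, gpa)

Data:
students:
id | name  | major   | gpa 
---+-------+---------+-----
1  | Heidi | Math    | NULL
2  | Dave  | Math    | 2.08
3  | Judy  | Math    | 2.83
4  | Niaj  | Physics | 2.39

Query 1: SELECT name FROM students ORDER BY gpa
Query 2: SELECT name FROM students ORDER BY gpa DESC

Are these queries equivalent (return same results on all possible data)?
No, not equivalent

Query 1 returns: [('Heidi',), ('Dave',), ('Niaj',), ('Judy',)]
Query 2 returns: [('Judy',), ('Niaj',), ('Dave',), ('Heidi',)]

Reason: ASC vs DESC gives opposite ordering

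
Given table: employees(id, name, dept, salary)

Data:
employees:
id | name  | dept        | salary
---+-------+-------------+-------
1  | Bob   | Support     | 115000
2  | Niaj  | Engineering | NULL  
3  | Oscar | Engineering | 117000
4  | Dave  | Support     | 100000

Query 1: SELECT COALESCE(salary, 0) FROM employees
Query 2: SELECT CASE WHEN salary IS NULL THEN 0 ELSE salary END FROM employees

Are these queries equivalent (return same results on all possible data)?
Yes, equivalent

Both queries return: [(0,), (100000,), (115000,), (117000,)]

Reason: COALESCE vs CASE for NULL handling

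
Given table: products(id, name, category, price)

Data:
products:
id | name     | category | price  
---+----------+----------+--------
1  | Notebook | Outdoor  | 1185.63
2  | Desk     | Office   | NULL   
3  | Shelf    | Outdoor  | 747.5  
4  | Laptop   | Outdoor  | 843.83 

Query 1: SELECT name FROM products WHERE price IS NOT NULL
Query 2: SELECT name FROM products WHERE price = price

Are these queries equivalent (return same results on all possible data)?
Yes, equivalent

Both queries return: [('Laptop',), ('Notebook',), ('Shelf',)]

Reason: IS NOT NULL vs self-equality (both exclude NULLs)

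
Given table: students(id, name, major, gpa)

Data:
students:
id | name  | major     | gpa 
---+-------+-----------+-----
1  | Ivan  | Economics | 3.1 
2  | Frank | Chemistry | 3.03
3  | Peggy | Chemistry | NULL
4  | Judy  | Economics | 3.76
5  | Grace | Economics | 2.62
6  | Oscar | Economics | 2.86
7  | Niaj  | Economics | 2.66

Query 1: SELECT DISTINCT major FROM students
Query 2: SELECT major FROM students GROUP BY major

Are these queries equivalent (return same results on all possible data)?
Yes, equivalent

Both queries return: [('Chemistry',), ('Economics',)]

Reason: Both get unique majors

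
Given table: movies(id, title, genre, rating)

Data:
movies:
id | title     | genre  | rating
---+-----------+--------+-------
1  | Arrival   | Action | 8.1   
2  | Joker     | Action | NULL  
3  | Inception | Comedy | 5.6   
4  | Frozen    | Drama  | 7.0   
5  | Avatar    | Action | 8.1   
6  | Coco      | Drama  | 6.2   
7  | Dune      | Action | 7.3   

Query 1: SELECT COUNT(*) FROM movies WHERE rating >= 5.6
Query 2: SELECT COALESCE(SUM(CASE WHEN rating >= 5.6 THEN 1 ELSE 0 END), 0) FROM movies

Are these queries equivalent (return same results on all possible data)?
Yes, equivalent

Both queries return: [(6,)]

Reason: COUNT with WHERE vs conditional SUM (COALESCE handles empty-table NULL)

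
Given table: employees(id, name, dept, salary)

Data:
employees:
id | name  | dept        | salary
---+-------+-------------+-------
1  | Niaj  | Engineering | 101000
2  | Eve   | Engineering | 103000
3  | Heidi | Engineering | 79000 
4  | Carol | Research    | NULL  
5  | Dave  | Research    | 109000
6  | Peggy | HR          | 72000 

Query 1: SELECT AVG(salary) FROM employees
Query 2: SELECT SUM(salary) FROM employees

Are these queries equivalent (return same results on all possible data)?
No, not equivalent

Query 1 returns: [(92800.0,)]
Query 2 returns: [(464000,)]

Reason: AVG vs SUM give different aggregate values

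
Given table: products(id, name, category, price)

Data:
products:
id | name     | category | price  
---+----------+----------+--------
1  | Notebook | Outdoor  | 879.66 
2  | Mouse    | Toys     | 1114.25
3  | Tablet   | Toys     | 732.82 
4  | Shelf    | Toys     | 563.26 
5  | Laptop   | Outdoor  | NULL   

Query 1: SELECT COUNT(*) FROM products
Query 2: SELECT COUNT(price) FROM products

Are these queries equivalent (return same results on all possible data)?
No, not equivalent

Query 1 returns: [(5,)]
Query 2 returns: [(4,)]

Reason: COUNT(*) includes NULLs, COUNT(column) excludes them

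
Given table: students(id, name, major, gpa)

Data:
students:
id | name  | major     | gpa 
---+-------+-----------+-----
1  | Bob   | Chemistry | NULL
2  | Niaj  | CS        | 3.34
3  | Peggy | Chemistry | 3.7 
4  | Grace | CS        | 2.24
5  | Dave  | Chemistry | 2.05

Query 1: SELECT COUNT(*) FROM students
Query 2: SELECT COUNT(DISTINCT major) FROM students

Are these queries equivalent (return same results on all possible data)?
No, not equivalent

Query 1 returns: [(5,)]
Query 2 returns: [(2,)]

Reason: COUNT(*) counts rows, COUNT(DISTINCT major) counts unique majors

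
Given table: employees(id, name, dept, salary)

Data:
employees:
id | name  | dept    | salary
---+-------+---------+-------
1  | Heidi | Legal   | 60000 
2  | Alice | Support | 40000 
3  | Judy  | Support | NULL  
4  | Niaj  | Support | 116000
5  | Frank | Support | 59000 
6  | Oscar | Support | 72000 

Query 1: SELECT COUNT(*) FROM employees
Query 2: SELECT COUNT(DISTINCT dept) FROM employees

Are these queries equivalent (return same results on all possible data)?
No, not equivalent

Query 1 returns: [(6,)]
Query 2 returns: [(2,)]

Reason: COUNT(*) counts rows, COUNT(DISTINCT dept) counts unique depts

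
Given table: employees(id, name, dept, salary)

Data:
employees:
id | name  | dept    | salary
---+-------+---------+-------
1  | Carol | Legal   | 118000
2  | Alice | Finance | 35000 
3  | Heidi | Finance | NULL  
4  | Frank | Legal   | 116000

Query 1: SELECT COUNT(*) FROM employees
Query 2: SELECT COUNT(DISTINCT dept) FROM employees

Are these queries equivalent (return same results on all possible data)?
No, not equivalent

Query 1 returns: [(4,)]
Query 2 returns: [(2,)]

Reason: COUNT(*) counts rows, COUNT(DISTINCT dept) counts unique depts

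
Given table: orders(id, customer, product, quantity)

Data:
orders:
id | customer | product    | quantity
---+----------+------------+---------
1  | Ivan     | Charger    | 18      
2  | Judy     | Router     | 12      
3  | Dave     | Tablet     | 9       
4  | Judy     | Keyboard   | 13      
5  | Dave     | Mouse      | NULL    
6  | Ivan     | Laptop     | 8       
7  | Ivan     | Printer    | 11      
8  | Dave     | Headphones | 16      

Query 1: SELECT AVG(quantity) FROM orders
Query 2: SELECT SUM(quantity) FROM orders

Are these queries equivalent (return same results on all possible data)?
No, not equivalent

Query 1 returns: [(12.428571428571429,)]
Query 2 returns: [(87,)]

Reason: AVG vs SUM give different aggregate values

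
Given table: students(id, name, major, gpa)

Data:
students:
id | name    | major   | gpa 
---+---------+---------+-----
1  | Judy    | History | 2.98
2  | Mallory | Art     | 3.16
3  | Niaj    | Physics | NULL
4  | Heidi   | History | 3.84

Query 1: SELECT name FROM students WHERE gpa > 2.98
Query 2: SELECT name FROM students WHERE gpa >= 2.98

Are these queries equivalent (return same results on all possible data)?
No, not equivalent

Query 1 returns: [('Mallory',), ('Heidi',)]
Query 2 returns: [('Judy',), ('Mallory',), ('Heidi',)]

Reason: > vs >= gives different results when gpa = 2.98 exists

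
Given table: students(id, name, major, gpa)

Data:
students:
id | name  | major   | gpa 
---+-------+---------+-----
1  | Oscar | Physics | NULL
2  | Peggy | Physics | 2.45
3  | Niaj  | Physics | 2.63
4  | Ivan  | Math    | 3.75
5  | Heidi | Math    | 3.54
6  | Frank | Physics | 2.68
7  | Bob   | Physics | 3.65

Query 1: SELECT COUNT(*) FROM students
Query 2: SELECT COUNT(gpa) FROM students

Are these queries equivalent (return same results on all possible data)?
No, not equivalent

Query 1 returns: [(7,)]
Query 2 returns: [(6,)]

Reason: COUNT(*) includes NULLs, COUNT(column) excludes them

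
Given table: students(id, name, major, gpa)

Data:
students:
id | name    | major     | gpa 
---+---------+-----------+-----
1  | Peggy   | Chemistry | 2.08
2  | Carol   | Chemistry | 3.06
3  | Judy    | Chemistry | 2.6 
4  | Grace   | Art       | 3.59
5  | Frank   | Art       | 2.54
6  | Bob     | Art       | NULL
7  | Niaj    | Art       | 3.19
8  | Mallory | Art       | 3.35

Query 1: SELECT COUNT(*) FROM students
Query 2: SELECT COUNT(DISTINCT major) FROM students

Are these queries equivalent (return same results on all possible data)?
No, not equivalent

Query 1 returns: [(8,)]
Query 2 returns: [(2,)]

Reason: COUNT(*) counts rows, COUNT(DISTINCT major) counts unique majors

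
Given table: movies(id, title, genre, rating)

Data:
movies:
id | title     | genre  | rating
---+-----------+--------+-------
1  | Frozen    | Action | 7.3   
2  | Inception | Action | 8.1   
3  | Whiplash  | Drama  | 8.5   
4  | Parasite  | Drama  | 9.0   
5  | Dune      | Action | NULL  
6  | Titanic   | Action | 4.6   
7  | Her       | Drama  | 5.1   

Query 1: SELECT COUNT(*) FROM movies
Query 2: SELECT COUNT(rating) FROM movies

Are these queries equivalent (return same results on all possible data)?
No, not equivalent

Query 1 returns: [(7,)]
Query 2 returns: [(6,)]

Reason: COUNT(*) includes NULLs, COUNT(column) excludes them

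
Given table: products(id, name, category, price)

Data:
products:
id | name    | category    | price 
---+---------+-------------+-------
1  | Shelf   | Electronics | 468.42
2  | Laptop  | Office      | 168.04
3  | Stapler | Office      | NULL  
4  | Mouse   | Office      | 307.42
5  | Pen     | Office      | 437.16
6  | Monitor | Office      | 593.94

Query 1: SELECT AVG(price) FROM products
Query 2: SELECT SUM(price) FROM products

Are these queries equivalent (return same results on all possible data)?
No, not equivalent

Query 1 returns: [(394.996,)]
Query 2 returns: [(1974.98,)]

Reason: AVG vs SUM give different aggregate values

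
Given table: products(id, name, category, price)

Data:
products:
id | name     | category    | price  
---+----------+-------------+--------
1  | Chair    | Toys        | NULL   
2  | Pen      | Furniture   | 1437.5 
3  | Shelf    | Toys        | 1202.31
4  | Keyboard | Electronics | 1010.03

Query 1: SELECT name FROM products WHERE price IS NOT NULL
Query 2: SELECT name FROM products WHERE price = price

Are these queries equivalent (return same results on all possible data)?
Yes, equivalent

Both queries return: [('Keyboard',), ('Pen',), ('Shelf',)]

Reason: IS NOT NULL vs self-equality (both exclude NULLs)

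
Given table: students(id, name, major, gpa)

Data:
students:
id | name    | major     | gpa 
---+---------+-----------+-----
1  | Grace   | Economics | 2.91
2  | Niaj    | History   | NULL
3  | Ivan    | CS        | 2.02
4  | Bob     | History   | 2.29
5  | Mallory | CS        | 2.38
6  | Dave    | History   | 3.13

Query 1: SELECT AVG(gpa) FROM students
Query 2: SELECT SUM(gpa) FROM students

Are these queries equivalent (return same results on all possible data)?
No, not equivalent

Query 1 returns: [(2.5460000000000003,)]
Query 2 returns: [(12.73,)]

Reason: AVG vs SUM give different aggregate values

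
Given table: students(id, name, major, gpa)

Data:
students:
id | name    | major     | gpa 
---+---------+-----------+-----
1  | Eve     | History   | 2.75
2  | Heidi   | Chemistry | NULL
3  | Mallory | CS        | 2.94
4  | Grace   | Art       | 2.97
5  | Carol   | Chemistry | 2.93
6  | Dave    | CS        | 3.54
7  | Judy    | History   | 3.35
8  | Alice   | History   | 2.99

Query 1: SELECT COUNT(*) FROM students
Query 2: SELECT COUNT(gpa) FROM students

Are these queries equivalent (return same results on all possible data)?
No, not equivalent

Query 1 returns: [(8,)]
Query 2 returns: [(7,)]

Reason: COUNT(*) includes NULLs, COUNT(column) excludes them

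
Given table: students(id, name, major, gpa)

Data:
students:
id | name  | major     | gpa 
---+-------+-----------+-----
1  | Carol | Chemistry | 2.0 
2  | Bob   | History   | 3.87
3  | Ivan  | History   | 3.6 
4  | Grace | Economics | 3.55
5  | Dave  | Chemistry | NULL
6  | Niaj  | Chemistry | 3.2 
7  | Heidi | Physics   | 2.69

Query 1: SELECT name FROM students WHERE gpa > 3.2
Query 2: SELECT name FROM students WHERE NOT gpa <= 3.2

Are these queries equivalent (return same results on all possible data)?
Yes, equivalent

Both queries return: [('Bob',), ('Grace',), ('Ivan',)]

Reason: Both filter gpa > 3.2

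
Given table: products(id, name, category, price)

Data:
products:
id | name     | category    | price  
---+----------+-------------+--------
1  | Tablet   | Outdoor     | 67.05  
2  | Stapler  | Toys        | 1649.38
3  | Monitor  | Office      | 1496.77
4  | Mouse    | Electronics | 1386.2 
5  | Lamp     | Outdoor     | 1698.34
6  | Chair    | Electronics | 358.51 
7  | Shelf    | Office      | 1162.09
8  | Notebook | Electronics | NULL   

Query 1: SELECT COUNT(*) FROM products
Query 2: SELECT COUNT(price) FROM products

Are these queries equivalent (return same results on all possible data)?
No, not equivalent

Query 1 returns: [(8,)]
Query 2 returns: [(7,)]

Reason: COUNT(*) includes NULLs, COUNT(column) excludes them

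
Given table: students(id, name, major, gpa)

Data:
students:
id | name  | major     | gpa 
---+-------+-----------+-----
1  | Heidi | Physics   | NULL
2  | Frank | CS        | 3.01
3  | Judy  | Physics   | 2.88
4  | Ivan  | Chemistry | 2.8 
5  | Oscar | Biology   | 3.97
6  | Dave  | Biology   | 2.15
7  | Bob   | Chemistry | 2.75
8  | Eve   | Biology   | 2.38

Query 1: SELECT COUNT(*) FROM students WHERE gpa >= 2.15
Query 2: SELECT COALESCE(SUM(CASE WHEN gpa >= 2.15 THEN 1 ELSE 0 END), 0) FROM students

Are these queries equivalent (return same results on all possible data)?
Yes, equivalent

Both queries return: [(7,)]

Reason: COUNT with WHERE vs conditional SUM (COALESCE handles empty-table NULL)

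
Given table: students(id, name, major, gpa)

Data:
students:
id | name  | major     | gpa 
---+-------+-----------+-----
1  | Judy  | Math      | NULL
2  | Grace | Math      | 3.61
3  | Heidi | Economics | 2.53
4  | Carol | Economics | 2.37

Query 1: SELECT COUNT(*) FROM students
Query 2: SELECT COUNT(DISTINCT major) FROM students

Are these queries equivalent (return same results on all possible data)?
No, not equivalent

Query 1 returns: [(4,)]
Query 2 returns: [(2,)]

Reason: COUNT(*) counts rows, COUNT(DISTINCT major) counts unique majors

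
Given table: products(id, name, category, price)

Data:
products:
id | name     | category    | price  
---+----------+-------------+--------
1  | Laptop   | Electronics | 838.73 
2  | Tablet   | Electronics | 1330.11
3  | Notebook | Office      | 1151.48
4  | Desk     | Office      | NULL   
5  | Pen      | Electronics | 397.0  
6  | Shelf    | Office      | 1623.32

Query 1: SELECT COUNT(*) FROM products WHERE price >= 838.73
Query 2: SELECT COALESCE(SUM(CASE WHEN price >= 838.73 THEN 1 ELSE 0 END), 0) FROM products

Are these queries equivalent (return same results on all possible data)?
Yes, equivalent

Both queries return: [(4,)]

Reason: COUNT with WHERE vs conditional SUM (COALESCE handles empty-table NULL)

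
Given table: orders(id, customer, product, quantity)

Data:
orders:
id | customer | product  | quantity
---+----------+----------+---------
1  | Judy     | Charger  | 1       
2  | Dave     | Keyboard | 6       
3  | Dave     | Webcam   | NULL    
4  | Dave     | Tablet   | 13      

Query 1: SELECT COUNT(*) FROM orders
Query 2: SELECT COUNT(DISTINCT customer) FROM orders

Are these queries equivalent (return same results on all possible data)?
No, not equivalent

Query 1 returns: [(4,)]
Query 2 returns: [(2,)]

Reason: COUNT(*) counts rows, COUNT(DISTINCT customer) counts unique customers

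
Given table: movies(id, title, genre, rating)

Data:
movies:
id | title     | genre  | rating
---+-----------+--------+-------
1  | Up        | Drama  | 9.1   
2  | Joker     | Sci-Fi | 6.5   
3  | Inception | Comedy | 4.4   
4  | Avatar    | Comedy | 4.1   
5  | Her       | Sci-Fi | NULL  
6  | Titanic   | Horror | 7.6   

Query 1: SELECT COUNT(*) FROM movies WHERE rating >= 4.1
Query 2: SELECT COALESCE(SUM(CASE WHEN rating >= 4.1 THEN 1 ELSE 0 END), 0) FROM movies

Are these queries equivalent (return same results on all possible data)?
Yes, equivalent

Both queries return: [(5,)]

Reason: COUNT with WHERE vs conditional SUM (COALESCE handles empty-table NULL)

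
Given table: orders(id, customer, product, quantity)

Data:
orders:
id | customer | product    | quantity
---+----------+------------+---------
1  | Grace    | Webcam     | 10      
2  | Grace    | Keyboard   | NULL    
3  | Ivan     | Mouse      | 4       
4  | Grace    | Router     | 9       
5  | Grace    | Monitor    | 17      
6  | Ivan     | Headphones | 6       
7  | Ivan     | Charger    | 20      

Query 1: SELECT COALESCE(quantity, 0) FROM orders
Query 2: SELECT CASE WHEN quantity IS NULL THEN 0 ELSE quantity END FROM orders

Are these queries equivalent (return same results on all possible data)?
Yes, equivalent

Both queries return: [(0,), (4,), (6,), (9,), (10,), (17,), (20,)]

Reason: COALESCE vs CASE for NULL handling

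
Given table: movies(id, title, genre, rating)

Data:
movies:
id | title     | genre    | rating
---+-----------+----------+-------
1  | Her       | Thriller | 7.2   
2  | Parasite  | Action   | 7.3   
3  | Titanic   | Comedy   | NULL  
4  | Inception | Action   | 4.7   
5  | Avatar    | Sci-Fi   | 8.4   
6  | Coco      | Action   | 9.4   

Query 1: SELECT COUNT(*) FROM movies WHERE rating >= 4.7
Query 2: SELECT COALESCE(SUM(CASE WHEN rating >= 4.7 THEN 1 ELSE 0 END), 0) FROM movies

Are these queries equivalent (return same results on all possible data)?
Yes, equivalent

Both queries return: [(5,)]

Reason: COUNT with WHERE vs conditional SUM (COALESCE handles empty-table NULL)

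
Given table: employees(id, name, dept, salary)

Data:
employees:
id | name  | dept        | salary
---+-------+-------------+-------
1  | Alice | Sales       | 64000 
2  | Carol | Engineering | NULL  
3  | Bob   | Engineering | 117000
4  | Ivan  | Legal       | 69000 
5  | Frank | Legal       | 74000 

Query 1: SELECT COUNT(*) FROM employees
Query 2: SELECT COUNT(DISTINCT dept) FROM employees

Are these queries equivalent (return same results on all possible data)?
No, not equivalent

Query 1 returns: [(5,)]
Query 2 returns: [(3,)]

Reason: COUNT(*) counts rows, COUNT(DISTINCT dept) counts unique depts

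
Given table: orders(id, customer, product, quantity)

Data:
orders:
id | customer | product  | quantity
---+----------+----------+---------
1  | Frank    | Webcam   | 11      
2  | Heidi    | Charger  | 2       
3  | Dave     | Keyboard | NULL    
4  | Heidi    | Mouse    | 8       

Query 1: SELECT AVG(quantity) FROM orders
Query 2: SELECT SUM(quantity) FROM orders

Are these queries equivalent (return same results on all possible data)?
No, not equivalent

Query 1 returns: [(7.0,)]
Query 2 returns: [(21,)]

Reason: AVG vs SUM give different aggregate values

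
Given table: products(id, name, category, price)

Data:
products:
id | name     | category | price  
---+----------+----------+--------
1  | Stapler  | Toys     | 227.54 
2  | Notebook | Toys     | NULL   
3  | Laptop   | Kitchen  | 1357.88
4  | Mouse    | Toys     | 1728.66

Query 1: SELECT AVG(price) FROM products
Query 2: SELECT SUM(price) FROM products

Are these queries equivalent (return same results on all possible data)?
No, not equivalent

Query 1 returns: [(1104.6933333333334,)]
Query 2 returns: [(3314.0800000000004,)]

Reason: AVG vs SUM give different aggregate values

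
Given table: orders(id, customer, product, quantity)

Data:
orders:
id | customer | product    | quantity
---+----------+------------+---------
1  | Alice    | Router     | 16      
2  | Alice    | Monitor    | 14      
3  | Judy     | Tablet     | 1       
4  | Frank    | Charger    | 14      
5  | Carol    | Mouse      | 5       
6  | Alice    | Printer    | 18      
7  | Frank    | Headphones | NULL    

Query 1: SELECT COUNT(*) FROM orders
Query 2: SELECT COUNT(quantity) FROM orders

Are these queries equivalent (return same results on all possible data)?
No, not equivalent

Query 1 returns: [(7,)]
Query 2 returns: [(6,)]

Reason: COUNT(*) includes NULLs, COUNT(column) excludes them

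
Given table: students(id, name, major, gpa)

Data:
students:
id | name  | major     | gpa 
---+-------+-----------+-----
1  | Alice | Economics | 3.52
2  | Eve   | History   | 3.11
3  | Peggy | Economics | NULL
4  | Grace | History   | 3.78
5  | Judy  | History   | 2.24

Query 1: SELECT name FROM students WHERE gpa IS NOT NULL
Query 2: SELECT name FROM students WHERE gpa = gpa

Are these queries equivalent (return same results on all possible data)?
Yes, equivalent

Both queries return: [('Alice',), ('Eve',), ('Grace',), ('Judy',)]

Reason: IS NOT NULL vs self-equality (both exclude NULLs)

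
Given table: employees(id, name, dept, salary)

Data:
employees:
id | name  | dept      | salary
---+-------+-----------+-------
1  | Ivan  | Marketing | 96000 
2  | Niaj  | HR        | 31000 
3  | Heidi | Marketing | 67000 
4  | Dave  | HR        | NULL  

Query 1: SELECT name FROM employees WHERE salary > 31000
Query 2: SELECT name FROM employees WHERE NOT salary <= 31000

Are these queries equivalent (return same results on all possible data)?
Yes, equivalent

Both queries return: [('Heidi',), ('Ivan',)]

Reason: Both filter salary > 31000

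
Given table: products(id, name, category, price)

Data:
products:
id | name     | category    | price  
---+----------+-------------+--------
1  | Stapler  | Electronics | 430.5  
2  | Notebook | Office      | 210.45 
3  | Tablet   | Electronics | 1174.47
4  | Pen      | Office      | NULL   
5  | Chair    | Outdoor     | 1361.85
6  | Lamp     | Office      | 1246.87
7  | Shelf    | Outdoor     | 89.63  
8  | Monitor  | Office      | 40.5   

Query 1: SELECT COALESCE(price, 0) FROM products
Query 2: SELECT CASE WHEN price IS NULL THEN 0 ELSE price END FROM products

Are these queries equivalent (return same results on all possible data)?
Yes, equivalent

Both queries return: [(0,), (40.5,), (89.63,), (210.45,), (430.5,), (1174.47,), (1246.87,), (1361.85,)]

Reason: COALESCE vs CASE for NULL handling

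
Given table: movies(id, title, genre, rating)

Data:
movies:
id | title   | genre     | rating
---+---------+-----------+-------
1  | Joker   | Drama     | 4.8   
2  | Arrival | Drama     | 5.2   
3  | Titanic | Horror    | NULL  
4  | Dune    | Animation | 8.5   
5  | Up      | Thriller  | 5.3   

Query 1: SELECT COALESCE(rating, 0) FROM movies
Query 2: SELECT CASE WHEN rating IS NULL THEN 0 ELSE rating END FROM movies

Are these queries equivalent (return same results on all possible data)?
Yes, equivalent

Both queries return: [(0,), (4.8,), (5.2,), (5.3,), (8.5,)]

Reason: COALESCE vs CASE for NULL handling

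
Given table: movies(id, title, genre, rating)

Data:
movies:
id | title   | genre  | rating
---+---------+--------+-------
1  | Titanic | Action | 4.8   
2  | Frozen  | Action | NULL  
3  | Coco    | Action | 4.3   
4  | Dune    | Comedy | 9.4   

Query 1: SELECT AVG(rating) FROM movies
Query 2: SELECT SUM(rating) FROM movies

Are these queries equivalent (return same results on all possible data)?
No, not equivalent

Query 1 returns: [(6.166666666666667,)]
Query 2 returns: [(18.5,)]

Reason: AVG vs SUM give different aggregate values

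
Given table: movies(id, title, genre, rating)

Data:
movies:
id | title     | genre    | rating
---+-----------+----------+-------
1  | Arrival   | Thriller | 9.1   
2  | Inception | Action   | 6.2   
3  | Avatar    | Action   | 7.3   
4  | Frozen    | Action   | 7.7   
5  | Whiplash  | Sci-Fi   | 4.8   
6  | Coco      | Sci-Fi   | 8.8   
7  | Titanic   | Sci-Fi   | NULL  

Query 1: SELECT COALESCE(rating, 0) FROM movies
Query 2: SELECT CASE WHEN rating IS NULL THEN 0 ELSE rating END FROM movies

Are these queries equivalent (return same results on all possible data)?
Yes, equivalent

Both queries return: [(0,), (4.8,), (6.2,), (7.3,), (7.7,), (8.8,), (9.1,)]

Reason: COALESCE vs CASE for NULL handling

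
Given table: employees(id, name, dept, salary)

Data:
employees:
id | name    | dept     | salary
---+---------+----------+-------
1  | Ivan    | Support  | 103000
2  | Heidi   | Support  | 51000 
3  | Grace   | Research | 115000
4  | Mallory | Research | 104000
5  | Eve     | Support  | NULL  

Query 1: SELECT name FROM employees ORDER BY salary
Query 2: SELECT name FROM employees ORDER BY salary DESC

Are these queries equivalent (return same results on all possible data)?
No, not equivalent

Query 1 returns: [('Eve',), ('Heidi',), ('Ivan',), ('Mallory',), ('Grace',)]
Query 2 returns: [('Grace',), ('Mallory',), ('Ivan',), ('Heidi',), ('Eve',)]

Reason: ASC vs DESC gives opposite ordering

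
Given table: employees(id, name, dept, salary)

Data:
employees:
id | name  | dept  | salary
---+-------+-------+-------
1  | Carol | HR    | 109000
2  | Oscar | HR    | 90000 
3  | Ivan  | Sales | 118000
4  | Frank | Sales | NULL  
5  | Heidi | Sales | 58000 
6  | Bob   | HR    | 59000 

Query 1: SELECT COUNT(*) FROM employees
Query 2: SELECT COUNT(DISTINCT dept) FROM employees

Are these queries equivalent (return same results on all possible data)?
No, not equivalent

Query 1 returns: [(6,)]
Query 2 returns: [(2,)]

Reason: COUNT(*) counts rows, COUNT(DISTINCT dept) counts unique depts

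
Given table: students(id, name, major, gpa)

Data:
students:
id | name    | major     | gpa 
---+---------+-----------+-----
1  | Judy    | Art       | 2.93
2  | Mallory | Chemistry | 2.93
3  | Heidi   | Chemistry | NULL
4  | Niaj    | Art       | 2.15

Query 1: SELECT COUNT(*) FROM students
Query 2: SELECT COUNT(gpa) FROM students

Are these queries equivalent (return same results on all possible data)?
No, not equivalent

Query 1 returns: [(4,)]
Query 2 returns: [(3,)]

Reason: COUNT(*) includes NULLs, COUNT(column) excludes them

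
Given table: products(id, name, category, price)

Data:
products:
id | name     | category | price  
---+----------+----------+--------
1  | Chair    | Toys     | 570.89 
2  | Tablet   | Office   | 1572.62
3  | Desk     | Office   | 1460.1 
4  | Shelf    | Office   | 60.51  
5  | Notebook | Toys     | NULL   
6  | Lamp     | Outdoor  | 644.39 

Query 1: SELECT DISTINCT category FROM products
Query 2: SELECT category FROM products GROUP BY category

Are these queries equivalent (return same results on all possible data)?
Yes, equivalent

Both queries return: [('Office',), ('Outdoor',), ('Toys',)]

Reason: Both get unique categorys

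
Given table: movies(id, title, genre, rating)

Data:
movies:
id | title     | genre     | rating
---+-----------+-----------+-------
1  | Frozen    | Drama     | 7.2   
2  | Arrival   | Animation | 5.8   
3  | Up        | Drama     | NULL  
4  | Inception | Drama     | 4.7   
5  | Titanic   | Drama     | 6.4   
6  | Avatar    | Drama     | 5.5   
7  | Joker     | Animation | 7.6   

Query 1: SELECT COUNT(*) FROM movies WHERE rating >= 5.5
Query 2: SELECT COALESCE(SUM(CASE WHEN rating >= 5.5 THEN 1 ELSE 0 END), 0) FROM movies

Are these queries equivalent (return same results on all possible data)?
Yes, equivalent

Both queries return: [(5,)]

Reason: COUNT with WHERE vs conditional SUM (COALESCE handles empty-table NULL)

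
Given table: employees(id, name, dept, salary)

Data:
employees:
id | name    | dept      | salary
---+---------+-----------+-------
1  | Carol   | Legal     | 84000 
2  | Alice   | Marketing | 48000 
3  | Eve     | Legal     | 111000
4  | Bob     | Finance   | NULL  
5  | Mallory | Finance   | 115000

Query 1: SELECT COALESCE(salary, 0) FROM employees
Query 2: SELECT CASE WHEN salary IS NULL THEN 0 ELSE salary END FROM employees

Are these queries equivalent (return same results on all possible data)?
Yes, equivalent

Both queries return: [(0,), (48000,), (84000,), (111000,), (115000,)]

Reason: COALESCE vs CASE for NULL handling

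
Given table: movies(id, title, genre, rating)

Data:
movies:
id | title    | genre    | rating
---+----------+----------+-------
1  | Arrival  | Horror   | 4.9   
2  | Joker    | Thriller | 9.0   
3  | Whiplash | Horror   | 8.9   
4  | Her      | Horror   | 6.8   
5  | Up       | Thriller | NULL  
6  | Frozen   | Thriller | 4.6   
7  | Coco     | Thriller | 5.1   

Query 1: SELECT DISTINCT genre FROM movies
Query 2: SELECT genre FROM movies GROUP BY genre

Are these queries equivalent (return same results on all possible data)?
Yes, equivalent

Both queries return: [('Horror',), ('Thriller',)]

Reason: Both get unique genres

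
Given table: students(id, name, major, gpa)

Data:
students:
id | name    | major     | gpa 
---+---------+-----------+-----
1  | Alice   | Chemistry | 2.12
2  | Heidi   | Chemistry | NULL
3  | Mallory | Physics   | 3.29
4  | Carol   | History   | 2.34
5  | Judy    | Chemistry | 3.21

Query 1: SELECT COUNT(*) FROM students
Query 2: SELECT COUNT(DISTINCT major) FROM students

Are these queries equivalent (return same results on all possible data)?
No, not equivalent

Query 1 returns: [(5,)]
Query 2 returns: [(3,)]

Reason: COUNT(*) counts rows, COUNT(DISTINCT major) counts unique majors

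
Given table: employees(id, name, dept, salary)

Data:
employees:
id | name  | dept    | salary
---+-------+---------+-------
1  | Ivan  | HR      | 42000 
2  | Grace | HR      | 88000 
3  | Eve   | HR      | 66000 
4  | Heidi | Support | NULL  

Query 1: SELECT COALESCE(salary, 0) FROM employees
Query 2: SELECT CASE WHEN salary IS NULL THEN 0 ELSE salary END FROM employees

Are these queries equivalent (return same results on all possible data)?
Yes, equivalent

Both queries return: [(0,), (42000,), (66000,), (88000,)]

Reason: COALESCE vs CASE for NULL handling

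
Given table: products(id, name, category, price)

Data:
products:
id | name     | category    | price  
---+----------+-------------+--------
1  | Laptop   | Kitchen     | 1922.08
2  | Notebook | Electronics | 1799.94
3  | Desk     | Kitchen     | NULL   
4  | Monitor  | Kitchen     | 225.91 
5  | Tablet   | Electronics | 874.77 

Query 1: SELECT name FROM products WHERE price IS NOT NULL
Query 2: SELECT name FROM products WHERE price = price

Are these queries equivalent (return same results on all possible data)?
Yes, equivalent

Both queries return: [('Laptop',), ('Monitor',), ('Notebook',), ('Tablet',)]

Reason: IS NOT NULL vs self-equality (both exclude NULLs)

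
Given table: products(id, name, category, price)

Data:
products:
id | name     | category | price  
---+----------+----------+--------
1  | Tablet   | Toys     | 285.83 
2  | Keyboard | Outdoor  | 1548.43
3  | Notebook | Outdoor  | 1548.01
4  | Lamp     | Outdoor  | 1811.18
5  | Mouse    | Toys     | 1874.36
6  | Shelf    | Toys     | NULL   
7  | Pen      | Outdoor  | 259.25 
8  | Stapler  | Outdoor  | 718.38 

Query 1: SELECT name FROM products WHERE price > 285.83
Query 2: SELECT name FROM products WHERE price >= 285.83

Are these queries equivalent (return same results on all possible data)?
No, not equivalent

Query 1 returns: [('Keyboard',), ('Notebook',), ('Lamp',), ('Mouse',), ('Stapler',)]
Query 2 returns: [('Tablet',), ('Keyboard',), ('Notebook',), ('Lamp',), ('Mouse',), ('Stapler',)]

Reason: > vs >= gives different results when price = 285.83 exists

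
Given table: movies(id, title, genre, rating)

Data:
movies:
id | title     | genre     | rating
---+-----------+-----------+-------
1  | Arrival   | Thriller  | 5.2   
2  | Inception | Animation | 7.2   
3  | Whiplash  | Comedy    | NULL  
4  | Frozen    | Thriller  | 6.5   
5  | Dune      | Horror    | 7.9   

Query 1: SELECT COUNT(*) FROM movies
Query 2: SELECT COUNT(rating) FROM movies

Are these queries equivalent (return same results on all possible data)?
No, not equivalent

Query 1 returns: [(5,)]
Query 2 returns: [(4,)]

Reason: COUNT(*) includes NULLs, COUNT(column) excludes them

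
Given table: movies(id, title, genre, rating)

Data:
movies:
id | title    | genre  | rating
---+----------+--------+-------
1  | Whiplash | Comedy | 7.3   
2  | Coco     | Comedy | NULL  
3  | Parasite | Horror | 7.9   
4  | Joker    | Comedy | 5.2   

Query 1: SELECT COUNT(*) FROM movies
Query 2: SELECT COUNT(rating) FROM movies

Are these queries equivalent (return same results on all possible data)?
No, not equivalent

Query 1 returns: [(4,)]
Query 2 returns: [(3,)]

Reason: COUNT(*) includes NULLs, COUNT(column) excludes them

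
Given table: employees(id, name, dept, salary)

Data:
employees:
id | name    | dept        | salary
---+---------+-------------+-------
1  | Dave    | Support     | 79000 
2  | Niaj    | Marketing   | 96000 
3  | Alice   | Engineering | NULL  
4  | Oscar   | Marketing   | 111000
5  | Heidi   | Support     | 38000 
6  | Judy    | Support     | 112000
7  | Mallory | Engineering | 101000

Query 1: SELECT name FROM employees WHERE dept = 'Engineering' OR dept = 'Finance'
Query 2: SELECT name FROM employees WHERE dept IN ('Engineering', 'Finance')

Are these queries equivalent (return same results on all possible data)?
Yes, equivalent

Both queries return: [('Alice',), ('Mallory',)]

Reason: OR vs IN are equivalent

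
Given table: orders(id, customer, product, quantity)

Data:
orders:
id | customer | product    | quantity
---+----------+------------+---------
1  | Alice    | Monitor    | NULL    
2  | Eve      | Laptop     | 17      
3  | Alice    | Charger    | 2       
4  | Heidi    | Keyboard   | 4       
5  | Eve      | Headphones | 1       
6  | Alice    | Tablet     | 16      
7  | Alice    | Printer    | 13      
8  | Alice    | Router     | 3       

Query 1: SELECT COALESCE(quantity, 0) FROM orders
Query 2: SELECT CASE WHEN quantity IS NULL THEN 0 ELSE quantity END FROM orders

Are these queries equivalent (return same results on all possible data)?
Yes, equivalent

Both queries return: [(0,), (1,), (2,), (3,), (4,), (13,), (16,), (17,)]

Reason: COALESCE vs CASE for NULL handling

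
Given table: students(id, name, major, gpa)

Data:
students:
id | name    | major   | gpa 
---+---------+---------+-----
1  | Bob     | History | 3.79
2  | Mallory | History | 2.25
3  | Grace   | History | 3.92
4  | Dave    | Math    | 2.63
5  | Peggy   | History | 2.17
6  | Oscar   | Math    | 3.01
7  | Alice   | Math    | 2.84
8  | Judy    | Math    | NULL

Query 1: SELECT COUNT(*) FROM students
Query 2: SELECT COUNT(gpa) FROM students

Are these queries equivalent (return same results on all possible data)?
No, not equivalent

Query 1 returns: [(8,)]
Query 2 returns: [(7,)]

Reason: COUNT(*) includes NULLs, COUNT(column) excludes them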